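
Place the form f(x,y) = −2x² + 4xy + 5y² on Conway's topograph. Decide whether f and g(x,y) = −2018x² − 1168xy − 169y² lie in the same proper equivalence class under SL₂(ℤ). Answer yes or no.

D₁ = 56, D₂ = 56
river cycle of f (length 4): (5, 6, -1), (-1, 6, 5), (5, 4, -2), (-2, 4, 5)
river cycle of g (length 4): (-1, 6, 5), (5, 4, -2), (-2, 4, 5), (5, 6, -1)
cycles coincide ⇒ equivalent

yes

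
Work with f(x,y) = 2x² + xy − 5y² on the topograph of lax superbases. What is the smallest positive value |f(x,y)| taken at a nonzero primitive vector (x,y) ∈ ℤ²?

descent: ρ → (-5,-1,2)
descent: ρ → (2,5,-2)  [lands on river]
river: ρ → (-2,3,4)
river: ρ → (4,5,-1)
river: ρ → (-1,5,4)
river: ρ → (4,3,-2)
river: ρ → (-2,5,2)
river: ρ → (2,3,-4)
river: ρ → (-4,5,1)
river: ρ → (1,5,-4)
river: ρ → (-4,3,2)
closes: descent 2, river 10
min |a| on river = 1

1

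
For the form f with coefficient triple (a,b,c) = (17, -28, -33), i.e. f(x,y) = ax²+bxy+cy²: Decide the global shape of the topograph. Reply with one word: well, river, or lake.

D = b²−4ac = (-28)² − 4·17·(-33) = 3028
D > 0 non-square ⇒ indefinite ⇒ periodic river

river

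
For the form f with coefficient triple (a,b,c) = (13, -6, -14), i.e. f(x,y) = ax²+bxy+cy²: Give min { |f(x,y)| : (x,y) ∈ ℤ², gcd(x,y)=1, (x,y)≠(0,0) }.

descent: ρ → (-14,6,13)  [lands on river]
river: ρ → (13,20,-7)
river: ρ → (-7,22,10)
river: ρ → (10,18,-11)
river: ρ → (-11,26,2)
river: ρ → (2,26,-11)
river: ρ → (-11,18,10)
river: ρ → (10,22,-7)
river: ρ → (-7,20,13)
river: ρ → (13,6,-14)
river: ρ → (-14,22,5)
river: ρ → (5,18,-22)
river: ρ → (-22,26,1)
river: ρ → (1,26,-22)
river: ρ → (-22,18,5)
river: ρ → (5,22,-14)
closes: descent 1, river 16
min |a| on river = 1

1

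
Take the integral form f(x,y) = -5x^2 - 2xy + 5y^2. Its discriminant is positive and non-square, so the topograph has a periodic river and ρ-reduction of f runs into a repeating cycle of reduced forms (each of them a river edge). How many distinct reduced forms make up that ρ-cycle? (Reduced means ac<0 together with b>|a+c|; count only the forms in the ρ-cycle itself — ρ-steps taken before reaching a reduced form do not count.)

D = 104, ⌊√D⌋ = 10
descent: ρ → (5,2,-5)  [lands on river]
river: ρ → (-5,8,2)
river: ρ → (2,8,-5)
river: ρ → (-5,2,5)
river: ρ → (5,8,-2)
river: ρ → (-2,8,5)
ρ-cycle length = 6 (tail of 1 descent step not counted)

6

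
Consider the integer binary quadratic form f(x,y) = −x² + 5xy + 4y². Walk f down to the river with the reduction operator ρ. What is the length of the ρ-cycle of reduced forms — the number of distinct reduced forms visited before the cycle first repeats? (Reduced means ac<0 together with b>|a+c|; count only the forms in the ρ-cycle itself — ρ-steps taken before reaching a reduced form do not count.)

D = 41, ⌊√D⌋ = 6
river: ρ → (4,3,-2)
river: ρ → (-2,5,2)
river: ρ → (2,3,-4)
river: ρ → (-4,5,1)
river: ρ → (1,5,-4)
river: ρ → (-4,3,2)
river: ρ → (2,5,-2)
river: ρ → (-2,3,4)
river: ρ → (4,5,-1)
river: ρ → (-1,5,4)
ρ-cycle length = 10 (tail of 0 descent steps not counted)

10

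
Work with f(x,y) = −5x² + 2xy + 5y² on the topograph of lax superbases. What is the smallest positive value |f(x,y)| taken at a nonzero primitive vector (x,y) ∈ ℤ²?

river: ρ → (5,8,-2)
river: ρ → (-2,8,5)
river: ρ → (5,2,-5)
river: ρ → (-5,8,2)
river: ρ → (2,8,-5)
river: ρ → (-5,2,5)
closes: descent 0, river 6
min |a| on river = 2

2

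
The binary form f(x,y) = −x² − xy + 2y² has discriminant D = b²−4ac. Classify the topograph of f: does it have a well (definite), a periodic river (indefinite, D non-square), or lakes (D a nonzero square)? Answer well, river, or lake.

D = b²−4ac = (-1)² − 4·(-1)·2 = 9
D = 3² is a perfect square ⇒ form factors over ℤ ⇒ lakes

lake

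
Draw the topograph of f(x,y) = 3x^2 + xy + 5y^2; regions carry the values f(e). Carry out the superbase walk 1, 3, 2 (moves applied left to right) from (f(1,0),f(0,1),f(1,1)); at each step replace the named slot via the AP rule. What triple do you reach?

start (3,5,9) = (f(1,0),f(0,1),f(1,1))
replace slot 1: 2·(5+9) − 3 = 25 → (25,5,9)
replace slot 3: 2·(25+5) − 9 = 51 → (25,5,51)
replace slot 2: 2·(25+51) − 5 = 147 → (25,147,51)

25,147,51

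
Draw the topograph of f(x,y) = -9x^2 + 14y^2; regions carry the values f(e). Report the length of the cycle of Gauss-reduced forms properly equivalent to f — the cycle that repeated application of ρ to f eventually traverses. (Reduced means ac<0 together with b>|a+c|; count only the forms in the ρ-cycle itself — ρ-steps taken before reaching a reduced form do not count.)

D = 504, ⌊√D⌋ = 22
descent: ρ → (14,0,-9)
descent: ρ → (-9,18,5)  [lands on river]
river: ρ → (5,22,-1)
river: ρ → (-1,22,5)
river: ρ → (5,18,-9)
ρ-cycle length = 4 (tail of 2 descent steps not counted)

4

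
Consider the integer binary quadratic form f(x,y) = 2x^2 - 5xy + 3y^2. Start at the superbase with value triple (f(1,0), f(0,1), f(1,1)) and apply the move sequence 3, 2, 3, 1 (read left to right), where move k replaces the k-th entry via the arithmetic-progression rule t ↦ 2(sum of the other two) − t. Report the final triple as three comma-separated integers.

start (2,3,0) = (f(1,0),f(0,1),f(1,1))
replace slot 3: 2·(2+3) − 0 = 10 → (2,3,10)
replace slot 2: 2·(2+10) − 3 = 21 → (2,21,10)
replace slot 3: 2·(2+21) − 10 = 36 → (2,21,36)
replace slot 1: 2·(21+36) − 2 = 112 → (112,21,36)

112,21,36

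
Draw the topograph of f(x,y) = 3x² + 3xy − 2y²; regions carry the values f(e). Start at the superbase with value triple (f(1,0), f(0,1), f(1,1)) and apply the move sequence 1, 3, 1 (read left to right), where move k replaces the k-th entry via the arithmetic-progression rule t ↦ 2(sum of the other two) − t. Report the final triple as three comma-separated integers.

start (3,-2,4) = (f(1,0),f(0,1),f(1,1))
replace slot 1: 2·((-2)+4) − 3 = 1 → (1,-2,4)
replace slot 3: 2·(1+(-2)) − 4 = -6 → (1,-2,-6)
replace slot 1: 2·((-2)+(-6)) − 1 = -17 → (-17,-2,-6)

-17,-2,-6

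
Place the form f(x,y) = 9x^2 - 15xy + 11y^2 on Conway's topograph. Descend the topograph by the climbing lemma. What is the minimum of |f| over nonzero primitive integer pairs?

translate: b→3 (≡-15 mod 18), so (9,-15,11)→(9,3,5)
flip: (9,3,5)→(5,-3,9)
reduced (well bottom): (5,-3,9) with a≤c, −a<b≤a
well minimum = a = 5

5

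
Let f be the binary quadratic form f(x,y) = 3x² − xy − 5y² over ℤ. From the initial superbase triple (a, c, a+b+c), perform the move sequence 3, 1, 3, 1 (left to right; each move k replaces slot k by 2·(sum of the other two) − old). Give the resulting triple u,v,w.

start (3,-5,-3) = (f(1,0),f(0,1),f(1,1))
replace slot 3: 2·(3+(-5)) − (-3) = -1 → (3,-5,-1)
replace slot 1: 2·((-5)+(-1)) − 3 = -15 → (-15,-5,-1)
replace slot 3: 2·((-15)+(-5)) − (-1) = -39 → (-15,-5,-39)
replace slot 1: 2·((-5)+(-39)) − (-15) = -73 → (-73,-5,-39)

-73,-5,-39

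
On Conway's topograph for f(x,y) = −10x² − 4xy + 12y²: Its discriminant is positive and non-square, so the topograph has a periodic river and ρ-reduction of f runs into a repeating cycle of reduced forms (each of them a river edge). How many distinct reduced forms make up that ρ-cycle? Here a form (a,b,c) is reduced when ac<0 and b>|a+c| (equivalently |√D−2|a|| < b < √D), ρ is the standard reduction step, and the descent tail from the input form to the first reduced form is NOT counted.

D = 496, ⌊√D⌋ = 22
descent: ρ → (12,4,-10)  [lands on river]
river: ρ → (-10,16,6)
river: ρ → (6,20,-4)
river: ρ → (-4,20,6)
river: ρ → (6,16,-10)
river: ρ → (-10,4,12)
river: ρ → (12,20,-2)
river: ρ → (-2,20,12)
ρ-cycle length = 8 (tail of 1 descent step not counted)

8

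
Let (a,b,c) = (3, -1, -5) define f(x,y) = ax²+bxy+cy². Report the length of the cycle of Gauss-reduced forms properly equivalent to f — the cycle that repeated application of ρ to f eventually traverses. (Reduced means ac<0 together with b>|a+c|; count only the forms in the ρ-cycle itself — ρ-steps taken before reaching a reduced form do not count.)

D = 61, ⌊√D⌋ = 7
descent: ρ → (-5,1,3)
descent: ρ → (3,5,-3)  [lands on river]
river: ρ → (-3,7,1)
river: ρ → (1,7,-3)
river: ρ → (-3,5,3)
river: ρ → (3,7,-1)
river: ρ → (-1,7,3)
ρ-cycle length = 6 (tail of 2 descent steps not counted)

6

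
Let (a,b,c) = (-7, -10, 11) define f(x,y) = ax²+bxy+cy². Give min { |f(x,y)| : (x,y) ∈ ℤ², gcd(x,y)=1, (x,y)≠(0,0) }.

descent: ρ → (11,10,-7)  [lands on river]
river: ρ → (-7,18,3)
river: ρ → (3,18,-7)
river: ρ → (-7,10,11)
river: ρ → (11,12,-6)
river: ρ → (-6,12,11)
closes: descent 1, river 6
min |a| on river = 3

3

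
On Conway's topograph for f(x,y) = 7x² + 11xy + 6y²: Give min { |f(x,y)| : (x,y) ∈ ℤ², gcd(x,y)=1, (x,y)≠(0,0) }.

translate: b→-3 (≡11 mod 14), so (7,11,6)→(7,-3,2)
flip: (7,-3,2)→(2,3,7)
translate: b→-1 (≡3 mod 4), so (2,3,7)→(2,-1,6)
reduced (well bottom): (2,-1,6) with a≤c, −a<b≤a
well minimum = a = 2

2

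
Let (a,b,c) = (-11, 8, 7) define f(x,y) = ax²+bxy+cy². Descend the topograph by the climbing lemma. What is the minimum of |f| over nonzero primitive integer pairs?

river: ρ → (7,6,-12)
river: ρ → (-12,18,1)
river: ρ → (1,18,-12)
river: ρ → (-12,6,7)
river: ρ → (7,8,-11)
river: ρ → (-11,14,4)
river: ρ → (4,18,-3)
river: ρ → (-3,18,4)
river: ρ → (4,14,-11)
river: ρ → (-11,8,7)
closes: descent 0, river 10
min |a| on river = 1

1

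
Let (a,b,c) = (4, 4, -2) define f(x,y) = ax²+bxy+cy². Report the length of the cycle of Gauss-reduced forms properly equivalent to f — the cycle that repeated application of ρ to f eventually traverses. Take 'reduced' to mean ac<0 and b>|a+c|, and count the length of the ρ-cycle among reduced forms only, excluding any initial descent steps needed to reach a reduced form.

D = 48, ⌊√D⌋ = 6
river: ρ → (-2,4,4)
river: ρ → (4,4,-2)
ρ-cycle length = 2 (tail of 0 descent steps not counted)

2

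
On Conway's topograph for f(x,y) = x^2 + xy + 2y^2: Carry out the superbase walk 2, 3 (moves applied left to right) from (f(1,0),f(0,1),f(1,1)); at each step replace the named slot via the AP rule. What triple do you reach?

start (1,2,4) = (f(1,0),f(0,1),f(1,1))
replace slot 2: 2·(1+4) − 2 = 8 → (1,8,4)
replace slot 3: 2·(1+8) − 4 = 14 → (1,8,14)

1,8,14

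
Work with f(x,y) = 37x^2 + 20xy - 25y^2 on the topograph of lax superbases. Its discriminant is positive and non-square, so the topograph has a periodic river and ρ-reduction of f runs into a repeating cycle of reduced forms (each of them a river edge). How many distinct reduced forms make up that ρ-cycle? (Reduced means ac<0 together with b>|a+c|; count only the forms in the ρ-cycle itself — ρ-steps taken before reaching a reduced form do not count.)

D = 4100, ⌊√D⌋ = 64
river: ρ → (-25,30,32)
river: ρ → (32,34,-23)
river: ρ → (-23,58,8)
river: ρ → (8,54,-37)
river: ρ → (-37,20,25)
river: ρ → (25,30,-32)
river: ρ → (-32,34,23)
river: ρ → (23,58,-8)
river: ρ → (-8,54,37)
river: ρ → (37,20,-25)
ρ-cycle length = 10 (tail of 0 descent steps not counted)

10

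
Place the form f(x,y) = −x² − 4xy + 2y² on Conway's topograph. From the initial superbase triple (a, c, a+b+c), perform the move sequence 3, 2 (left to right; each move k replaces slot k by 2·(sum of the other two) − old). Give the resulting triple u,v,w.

start (-1,2,-3) = (f(1,0),f(0,1),f(1,1))
replace slot 3: 2·((-1)+2) − (-3) = 5 → (-1,2,5)
replace slot 2: 2·((-1)+5) − 2 = 6 → (-1,6,5)

-1,6,5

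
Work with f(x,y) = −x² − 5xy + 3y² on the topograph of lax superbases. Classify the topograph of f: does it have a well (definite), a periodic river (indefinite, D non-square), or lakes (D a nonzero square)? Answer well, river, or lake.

D = b²−4ac = (-5)² − 4·(-1)·3 = 37
D > 0 non-square ⇒ indefinite ⇒ periodic river

river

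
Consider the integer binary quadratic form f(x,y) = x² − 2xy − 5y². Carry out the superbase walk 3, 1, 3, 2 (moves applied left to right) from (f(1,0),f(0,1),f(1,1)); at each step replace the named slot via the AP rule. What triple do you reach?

start (1,-5,-6) = (f(1,0),f(0,1),f(1,1))
replace slot 3: 2·(1+(-5)) − (-6) = -2 → (1,-5,-2)
replace slot 1: 2·((-5)+(-2)) − 1 = -15 → (-15,-5,-2)
replace slot 3: 2·((-15)+(-5)) − (-2) = -38 → (-15,-5,-38)
replace slot 2: 2·((-15)+(-38)) − (-5) = -101 → (-15,-101,-38)

-15,-101,-38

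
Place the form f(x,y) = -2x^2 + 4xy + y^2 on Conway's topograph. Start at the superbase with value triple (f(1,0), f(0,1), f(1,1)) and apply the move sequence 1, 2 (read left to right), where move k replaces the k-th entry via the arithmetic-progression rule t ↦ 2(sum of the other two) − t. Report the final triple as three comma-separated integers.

start (-2,1,3) = (f(1,0),f(0,1),f(1,1))
replace slot 1: 2·(1+3) − (-2) = 10 → (10,1,3)
replace slot 2: 2·(10+3) − 1 = 25 → (10,25,3)

10,25,3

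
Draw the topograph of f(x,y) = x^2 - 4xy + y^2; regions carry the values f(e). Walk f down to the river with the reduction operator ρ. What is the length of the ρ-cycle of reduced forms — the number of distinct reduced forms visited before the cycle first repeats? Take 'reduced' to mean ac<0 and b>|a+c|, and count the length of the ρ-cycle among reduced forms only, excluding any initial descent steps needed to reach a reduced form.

D = 12, ⌊√D⌋ = 3
descent: ρ → (1,2,-2)  [lands on river]
river: ρ → (-2,2,1)
ρ-cycle length = 2 (tail of 1 descent step not counted)

2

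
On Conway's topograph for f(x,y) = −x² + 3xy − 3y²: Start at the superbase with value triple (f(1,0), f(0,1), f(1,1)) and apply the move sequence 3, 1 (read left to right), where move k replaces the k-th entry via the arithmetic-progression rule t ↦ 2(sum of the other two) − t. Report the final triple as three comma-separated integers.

start (-1,-3,-1) = (f(1,0),f(0,1),f(1,1))
replace slot 3: 2·((-1)+(-3)) − (-1) = -7 → (-1,-3,-7)
replace slot 1: 2·((-3)+(-7)) − (-1) = -19 → (-19,-3,-7)

-19,-3,-7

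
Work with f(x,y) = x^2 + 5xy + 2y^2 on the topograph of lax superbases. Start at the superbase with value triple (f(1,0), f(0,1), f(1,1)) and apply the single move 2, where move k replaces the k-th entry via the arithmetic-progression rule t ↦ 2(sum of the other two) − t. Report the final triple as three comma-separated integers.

start (1,2,8) = (f(1,0),f(0,1),f(1,1))
replace slot 2: 2·(1+8) − 2 = 16 → (1,16,8)

1,16,8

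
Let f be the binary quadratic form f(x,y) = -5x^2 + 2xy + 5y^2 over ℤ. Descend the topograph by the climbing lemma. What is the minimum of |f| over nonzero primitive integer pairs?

river: ρ → (5,8,-2)
river: ρ → (-2,8,5)
river: ρ → (5,2,-5)
river: ρ → (-5,8,2)
river: ρ → (2,8,-5)
river: ρ → (-5,2,5)
closes: descent 0, river 6
min |a| on river = 2

2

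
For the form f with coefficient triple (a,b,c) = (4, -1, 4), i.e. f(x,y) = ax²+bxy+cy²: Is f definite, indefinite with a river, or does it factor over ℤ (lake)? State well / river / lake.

D = b²−4ac = (-1)² − 4·4·4 = -63
D < 0 ⇒ definite ⇒ every region one sign ⇒ single well

well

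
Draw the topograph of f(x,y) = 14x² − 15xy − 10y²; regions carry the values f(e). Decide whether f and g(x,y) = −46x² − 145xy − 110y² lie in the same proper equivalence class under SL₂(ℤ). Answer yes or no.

D₁ = 785, D₂ = 785
river cycle of f (length 10): (-10, 15, 14), (14, 13, -11), (-11, 9, 16), (16, 23, -4), (-4, 25, 10), (10, 15, -14), (-14, 13, 11), (11, 9, -16), (-16, 23, 4), (4, 25, -10)
river cycle of g (length 10): (-11, 9, 16), (16, 23, -4), (-4, 25, 10), (10, 15, -14), (-14, 13, 11), (11, 9, -16), (-16, 23, 4), (4, 25, -10), (-10, 15, 14), (14, 13, -11)
cycles coincide ⇒ equivalent

yes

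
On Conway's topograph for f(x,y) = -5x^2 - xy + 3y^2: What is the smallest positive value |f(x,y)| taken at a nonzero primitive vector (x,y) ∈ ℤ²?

descent: ρ → (3,7,-1)  [lands on river]
river: ρ → (-1,7,3)
river: ρ → (3,5,-3)
river: ρ → (-3,7,1)
river: ρ → (1,7,-3)
river: ρ → (-3,5,3)
closes: descent 1, river 6
min |a| on river = 1

1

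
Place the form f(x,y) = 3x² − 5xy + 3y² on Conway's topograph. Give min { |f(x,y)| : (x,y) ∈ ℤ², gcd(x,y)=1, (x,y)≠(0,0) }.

translate: b→1 (≡-5 mod 6), so (3,-5,3)→(3,1,1)
flip: (3,1,1)→(1,-1,3)
translate: b→1 (≡-1 mod 2), so (1,-1,3)→(1,1,3)
reduced (well bottom): (1,1,3) with a≤c, −a<b≤a
well minimum = a = 1

1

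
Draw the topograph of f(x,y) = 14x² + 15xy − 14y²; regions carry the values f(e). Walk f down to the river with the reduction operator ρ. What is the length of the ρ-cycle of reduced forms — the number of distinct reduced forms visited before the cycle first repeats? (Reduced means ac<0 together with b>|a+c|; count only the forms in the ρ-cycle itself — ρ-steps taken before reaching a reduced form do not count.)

D = 1009, ⌊√D⌋ = 31
river: ρ → (-14,13,15)
river: ρ → (15,17,-12)
river: ρ → (-12,31,1)
river: ρ → (1,31,-12)
river: ρ → (-12,17,15)
river: ρ → (15,13,-14)
river: ρ → (-14,15,14)
river: ρ → (14,13,-15)
river: ρ → (-15,17,12)
river: ρ → (12,31,-1)
river: ρ → (-1,31,12)
river: ρ → (12,17,-15)
river: ρ → (-15,13,14)
river: ρ → (14,15,-14)
ρ-cycle length = 14 (tail of 0 descent steps not counted)

14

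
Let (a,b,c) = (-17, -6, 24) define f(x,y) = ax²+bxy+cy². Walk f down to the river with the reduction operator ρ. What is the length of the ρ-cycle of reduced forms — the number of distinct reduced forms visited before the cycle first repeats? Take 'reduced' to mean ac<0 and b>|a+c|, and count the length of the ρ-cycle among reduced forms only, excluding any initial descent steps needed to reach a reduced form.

D = 1668, ⌊√D⌋ = 40
descent: ρ → (24,6,-17)
descent: ρ → (-17,28,13)  [lands on river]
river: ρ → (13,24,-21)
river: ρ → (-21,18,16)
river: ρ → (16,14,-23)
river: ρ → (-23,32,7)
river: ρ → (7,38,-8)
river: ρ → (-8,26,31)
river: ρ → (31,36,-3)
river: ρ → (-3,36,31)
river: ρ → (31,26,-8)
river: ρ → (-8,38,7)
river: ρ → (7,32,-23)
river: ρ → (-23,14,16)
river: ρ → (16,18,-21)
river: ρ → (-21,24,13)
river: ρ → (13,28,-17)
river: ρ → (-17,40,1)
river: ρ → (1,40,-17)
ρ-cycle length = 18 (tail of 2 descent steps not counted)

18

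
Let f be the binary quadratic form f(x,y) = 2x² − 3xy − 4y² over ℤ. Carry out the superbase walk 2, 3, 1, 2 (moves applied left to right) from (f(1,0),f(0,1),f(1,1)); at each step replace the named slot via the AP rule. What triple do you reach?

start (2,-4,-5) = (f(1,0),f(0,1),f(1,1))
replace slot 2: 2·(2+(-5)) − (-4) = -2 → (2,-2,-5)
replace slot 3: 2·(2+(-2)) − (-5) = 5 → (2,-2,5)
replace slot 1: 2·((-2)+5) − 2 = 4 → (4,-2,5)
replace slot 2: 2·(4+5) − (-2) = 20 → (4,20,5)

4,20,5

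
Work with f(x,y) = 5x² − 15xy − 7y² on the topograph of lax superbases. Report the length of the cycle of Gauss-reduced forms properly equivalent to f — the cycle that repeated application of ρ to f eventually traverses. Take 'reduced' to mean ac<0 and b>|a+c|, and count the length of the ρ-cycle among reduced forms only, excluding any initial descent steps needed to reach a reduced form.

D = 365, ⌊√D⌋ = 19
descent: ρ → (-7,15,5)  [lands on river]
river: ρ → (5,15,-7)
river: ρ → (-7,13,7)
river: ρ → (7,15,-5)
river: ρ → (-5,15,7)
river: ρ → (7,13,-7)
ρ-cycle length = 6 (tail of 1 descent step not counted)

6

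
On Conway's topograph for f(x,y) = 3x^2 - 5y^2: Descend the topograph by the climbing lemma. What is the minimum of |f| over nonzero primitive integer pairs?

descent: ρ → (-5,0,3)
descent: ρ → (3,6,-2)  [lands on river]
river: ρ → (-2,6,3)
closes: descent 2, river 2
min |a| on river = 2

2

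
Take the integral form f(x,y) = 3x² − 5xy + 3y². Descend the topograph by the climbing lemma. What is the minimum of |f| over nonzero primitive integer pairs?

translate: b→1 (≡-5 mod 6), so (3,-5,3)→(3,1,1)
flip: (3,1,1)→(1,-1,3)
translate: b→1 (≡-1 mod 2), so (1,-1,3)→(1,1,3)
reduced (well bottom): (1,1,3) with a≤c, −a<b≤a
well minimum = a = 1

1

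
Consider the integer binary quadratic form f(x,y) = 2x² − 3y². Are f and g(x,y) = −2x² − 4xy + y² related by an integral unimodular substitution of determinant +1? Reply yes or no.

D₁ = 24, D₂ = 24
river cycle of f (length 2): (2, 4, -1), (-1, 4, 2)
river cycle of g (length 2): (1, 4, -2), (-2, 4, 1)
cycles differ ⇒ inequivalent

no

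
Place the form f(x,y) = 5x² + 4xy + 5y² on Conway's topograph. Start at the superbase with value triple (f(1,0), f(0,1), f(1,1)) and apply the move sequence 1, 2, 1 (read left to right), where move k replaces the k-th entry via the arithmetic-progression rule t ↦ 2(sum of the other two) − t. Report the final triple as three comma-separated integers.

start (5,5,14) = (f(1,0),f(0,1),f(1,1))
replace slot 1: 2·(5+14) − 5 = 33 → (33,5,14)
replace slot 2: 2·(33+14) − 5 = 89 → (33,89,14)
replace slot 1: 2·(89+14) − 33 = 173 → (173,89,14)

173,89,14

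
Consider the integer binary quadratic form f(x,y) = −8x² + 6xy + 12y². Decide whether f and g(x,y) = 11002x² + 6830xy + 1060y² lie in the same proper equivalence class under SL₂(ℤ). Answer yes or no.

D₁ = 420, D₂ = 420
river cycle of f (length 6): (12, 18, -2), (-2, 18, 12), (12, 6, -8), (-8, 10, 10), (10, 10, -8), (-8, 6, 12)
river cycle of g (length 6): (10, 10, -8), (-8, 6, 12), (12, 18, -2), (-2, 18, 12), (12, 6, -8), (-8, 10, 10)
cycles coincide ⇒ equivalent

yes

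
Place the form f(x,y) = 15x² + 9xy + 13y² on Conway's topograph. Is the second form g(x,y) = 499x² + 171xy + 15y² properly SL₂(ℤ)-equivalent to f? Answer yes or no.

D₁ = -699, D₂ = -699
f: flip: (15,9,13)→(13,-9,15)
f: reduced (well bottom): (13,-9,15) with a≤c, −a<b≤a
g: flip: (499,171,15)→(15,-171,499)
g: translate: b→9 (≡-171 mod 30), so (15,-171,499)→(15,9,13)
g: flip: (15,9,13)→(13,-9,15)
g: reduced (well bottom): (13,-9,15) with a≤c, −a<b≤a
reduced forms (13, -9, 15) vs (13, -9, 15) ⇒ equivalent

yes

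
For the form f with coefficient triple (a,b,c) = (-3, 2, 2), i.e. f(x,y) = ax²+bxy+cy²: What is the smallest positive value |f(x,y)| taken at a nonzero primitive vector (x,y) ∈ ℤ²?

river: ρ → (2,2,-3)
river: ρ → (-3,4,1)
river: ρ → (1,4,-3)
river: ρ → (-3,2,2)
closes: descent 0, river 4
min |a| on river = 1

1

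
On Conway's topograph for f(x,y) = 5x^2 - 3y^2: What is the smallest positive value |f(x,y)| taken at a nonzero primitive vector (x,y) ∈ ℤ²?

descent: ρ → (-3,6,2)  [lands on river]
river: ρ → (2,6,-3)
closes: descent 1, river 2
min |a| on river = 2

2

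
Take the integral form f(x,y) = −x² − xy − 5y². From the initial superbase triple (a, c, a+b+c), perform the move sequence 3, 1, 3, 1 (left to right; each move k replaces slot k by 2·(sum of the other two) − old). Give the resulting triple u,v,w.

start (-1,-5,-7) = (f(1,0),f(0,1),f(1,1))
replace slot 3: 2·((-1)+(-5)) − (-7) = -5 → (-1,-5,-5)
replace slot 1: 2·((-5)+(-5)) − (-1) = -19 → (-19,-5,-5)
replace slot 3: 2·((-19)+(-5)) − (-5) = -43 → (-19,-5,-43)
replace slot 1: 2·((-5)+(-43)) − (-19) = -77 → (-77,-5,-43)

-77,-5,-43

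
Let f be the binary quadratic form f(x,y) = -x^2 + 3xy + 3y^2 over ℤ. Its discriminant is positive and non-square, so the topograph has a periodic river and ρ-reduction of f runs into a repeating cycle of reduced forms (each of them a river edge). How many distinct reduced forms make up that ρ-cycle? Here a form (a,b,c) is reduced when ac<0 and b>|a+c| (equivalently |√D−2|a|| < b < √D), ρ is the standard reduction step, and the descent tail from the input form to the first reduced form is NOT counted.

D = 21, ⌊√D⌋ = 4
river: ρ → (3,3,-1)
river: ρ → (-1,3,3)
ρ-cycle length = 2 (tail of 0 descent steps not counted)

2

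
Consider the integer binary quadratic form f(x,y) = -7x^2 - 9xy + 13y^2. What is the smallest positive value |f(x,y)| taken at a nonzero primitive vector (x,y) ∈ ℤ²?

descent: ρ → (13,9,-7)  [lands on river]
river: ρ → (-7,19,3)
river: ρ → (3,17,-13)
river: ρ → (-13,9,7)
river: ρ → (7,19,-3)
river: ρ → (-3,17,13)
closes: descent 1, river 6
min |a| on river = 3

3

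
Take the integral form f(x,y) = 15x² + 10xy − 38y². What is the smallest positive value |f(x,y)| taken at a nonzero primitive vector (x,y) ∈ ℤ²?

descent: ρ → (-38,-10,15)
descent: ρ → (15,40,-13)  [lands on river]
river: ρ → (-13,38,18)
river: ρ → (18,34,-17)
river: ρ → (-17,34,18)
river: ρ → (18,38,-13)
river: ρ → (-13,40,15)
river: ρ → (15,20,-33)
river: ρ → (-33,46,2)
river: ρ → (2,46,-33)
river: ρ → (-33,20,15)
closes: descent 2, river 10
min |a| on river = 2

2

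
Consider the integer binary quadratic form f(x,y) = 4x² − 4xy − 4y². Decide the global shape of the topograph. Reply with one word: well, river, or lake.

D = b²−4ac = (-4)² − 4·4·(-4) = 80
D > 0 non-square ⇒ indefinite ⇒ periodic river

river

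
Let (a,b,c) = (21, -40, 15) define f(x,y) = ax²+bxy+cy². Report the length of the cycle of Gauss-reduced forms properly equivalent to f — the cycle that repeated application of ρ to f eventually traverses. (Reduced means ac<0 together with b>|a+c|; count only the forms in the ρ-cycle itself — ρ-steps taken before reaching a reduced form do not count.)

D = 340, ⌊√D⌋ = 18
descent: ρ → (15,10,-4)
descent: ρ → (-4,14,9)  [lands on river]
river: ρ → (9,4,-9)
river: ρ → (-9,14,4)
river: ρ → (4,18,-1)
river: ρ → (-1,18,4)
river: ρ → (4,14,-9)
river: ρ → (-9,4,9)
river: ρ → (9,14,-4)
river: ρ → (-4,18,1)
river: ρ → (1,18,-4)
ρ-cycle length = 10 (tail of 2 descent steps not counted)

10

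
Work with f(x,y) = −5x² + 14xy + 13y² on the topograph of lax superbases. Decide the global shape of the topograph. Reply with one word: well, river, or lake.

D = b²−4ac = 14² − 4·(-5)·13 = 456
D > 0 non-square ⇒ indefinite ⇒ periodic river

river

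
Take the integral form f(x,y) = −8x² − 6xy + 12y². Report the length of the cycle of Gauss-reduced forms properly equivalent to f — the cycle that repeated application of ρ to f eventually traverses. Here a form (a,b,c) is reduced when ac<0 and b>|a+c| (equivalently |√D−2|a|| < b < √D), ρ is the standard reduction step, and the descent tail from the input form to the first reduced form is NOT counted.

D = 420, ⌊√D⌋ = 20
descent: ρ → (12,6,-8)  [lands on river]
river: ρ → (-8,10,10)
river: ρ → (10,10,-8)
river: ρ → (-8,6,12)
river: ρ → (12,18,-2)
river: ρ → (-2,18,12)
ρ-cycle length = 6 (tail of 1 descent step not counted)

6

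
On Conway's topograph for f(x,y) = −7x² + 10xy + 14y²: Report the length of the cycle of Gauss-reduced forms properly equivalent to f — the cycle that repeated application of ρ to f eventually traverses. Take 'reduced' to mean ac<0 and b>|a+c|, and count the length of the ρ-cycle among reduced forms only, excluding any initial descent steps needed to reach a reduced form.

D = 492, ⌊√D⌋ = 22
river: ρ → (14,18,-3)
river: ρ → (-3,18,14)
river: ρ → (14,10,-7)
river: ρ → (-7,18,6)
river: ρ → (6,18,-7)
river: ρ → (-7,10,14)
ρ-cycle length = 6 (tail of 0 descent steps not counted)

6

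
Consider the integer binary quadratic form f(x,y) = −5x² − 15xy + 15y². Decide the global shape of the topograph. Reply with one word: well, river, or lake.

D = b²−4ac = (-15)² − 4·(-5)·15 = 525
D > 0 non-square ⇒ indefinite ⇒ periodic river

river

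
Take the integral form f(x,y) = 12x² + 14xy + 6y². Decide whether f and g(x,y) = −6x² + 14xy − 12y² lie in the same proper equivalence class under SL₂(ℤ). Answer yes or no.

D₁ = -92, D₂ = -92
f: translate: b→-10 (≡14 mod 24), so (12,14,6)→(12,-10,4)
f: flip: (12,-10,4)→(4,10,12)
f: translate: b→2 (≡10 mod 8), so (4,10,12)→(4,2,6)
f: reduced (well bottom): (4,2,6) with a≤c, −a<b≤a
g is negative-definite; reduce −g:
−g: translate: b→-2 (≡-14 mod 12), so (6,-14,12)→(6,-2,4)
−g: flip: (6,-2,4)→(4,2,6)
−g: reduced (well bottom): (4,2,6) with a≤c, −a<b≤a
flip sign back: reduced form of g is (-4,-2,-6)
reduced forms (4, 2, 6) vs (-4, -2, -6) ⇒ inequivalent

no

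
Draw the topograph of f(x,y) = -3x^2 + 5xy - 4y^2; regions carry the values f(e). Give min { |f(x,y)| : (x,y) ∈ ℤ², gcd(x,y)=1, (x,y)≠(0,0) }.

translate: b→1 (≡-5 mod 6), so (3,-5,4)→(3,1,2)
flip: (3,1,2)→(2,-1,3)
reduced (well bottom): (2,-1,3) with a≤c, −a<b≤a
well minimum |f| = |-2| = 2 (negative-definite)

2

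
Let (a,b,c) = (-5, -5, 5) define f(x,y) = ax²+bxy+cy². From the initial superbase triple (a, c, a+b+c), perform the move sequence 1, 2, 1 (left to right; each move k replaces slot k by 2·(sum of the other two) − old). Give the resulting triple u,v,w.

start (-5,5,-5) = (f(1,0),f(0,1),f(1,1))
replace slot 1: 2·(5+(-5)) − (-5) = 5 → (5,5,-5)
replace slot 2: 2·(5+(-5)) − 5 = -5 → (5,-5,-5)
replace slot 1: 2·((-5)+(-5)) − 5 = -25 → (-25,-5,-5)

-25,-5,-5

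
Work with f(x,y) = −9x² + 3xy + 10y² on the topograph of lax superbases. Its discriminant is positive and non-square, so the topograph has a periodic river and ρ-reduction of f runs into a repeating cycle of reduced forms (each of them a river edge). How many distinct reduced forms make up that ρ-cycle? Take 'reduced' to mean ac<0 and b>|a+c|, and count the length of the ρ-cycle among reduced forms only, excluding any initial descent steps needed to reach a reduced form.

D = 369, ⌊√D⌋ = 19
river: ρ → (10,17,-2)
river: ρ → (-2,19,1)
river: ρ → (1,19,-2)
river: ρ → (-2,17,10)
river: ρ → (10,3,-9)
river: ρ → (-9,15,4)
river: ρ → (4,17,-5)
river: ρ → (-5,13,10)
river: ρ → (10,7,-8)
river: ρ → (-8,9,9)
river: ρ → (9,9,-8)
river: ρ → (-8,7,10)
river: ρ → (10,13,-5)
river: ρ → (-5,17,4)
river: ρ → (4,15,-9)
river: ρ → (-9,3,10)
ρ-cycle length = 16 (tail of 0 descent steps not counted)

16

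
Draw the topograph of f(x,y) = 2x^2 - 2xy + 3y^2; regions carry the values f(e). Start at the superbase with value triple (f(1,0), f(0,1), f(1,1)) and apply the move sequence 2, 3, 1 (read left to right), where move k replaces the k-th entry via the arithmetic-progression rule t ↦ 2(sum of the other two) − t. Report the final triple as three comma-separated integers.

start (2,3,3) = (f(1,0),f(0,1),f(1,1))
replace slot 2: 2·(2+3) − 3 = 7 → (2,7,3)
replace slot 3: 2·(2+7) − 3 = 15 → (2,7,15)
replace slot 1: 2·(7+15) − 2 = 42 → (42,7,15)

42,7,15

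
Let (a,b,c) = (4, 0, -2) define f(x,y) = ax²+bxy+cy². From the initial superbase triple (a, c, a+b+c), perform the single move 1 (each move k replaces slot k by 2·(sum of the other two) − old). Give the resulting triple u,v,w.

start (4,-2,2) = (f(1,0),f(0,1),f(1,1))
replace slot 1: 2·((-2)+2) − 4 = -4 → (-4,-2,2)

-4,-2,2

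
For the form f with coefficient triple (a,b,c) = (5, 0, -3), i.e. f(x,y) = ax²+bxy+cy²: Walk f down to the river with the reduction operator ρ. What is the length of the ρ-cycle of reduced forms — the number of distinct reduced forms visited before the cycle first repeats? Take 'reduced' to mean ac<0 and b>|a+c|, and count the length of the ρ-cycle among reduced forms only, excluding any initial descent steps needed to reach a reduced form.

D = 60, ⌊√D⌋ = 7
descent: ρ → (-3,6,2)  [lands on river]
river: ρ → (2,6,-3)
ρ-cycle length = 2 (tail of 1 descent step not counted)

2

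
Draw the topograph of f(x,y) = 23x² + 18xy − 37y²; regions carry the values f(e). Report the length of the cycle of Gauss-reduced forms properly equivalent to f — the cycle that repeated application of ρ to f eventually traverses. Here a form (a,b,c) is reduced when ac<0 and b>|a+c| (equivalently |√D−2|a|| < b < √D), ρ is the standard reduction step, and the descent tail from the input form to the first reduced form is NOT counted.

D = 3728, ⌊√D⌋ = 61
river: ρ → (-37,56,4)
river: ρ → (4,56,-37)
river: ρ → (-37,18,23)
river: ρ → (23,28,-32)
river: ρ → (-32,36,19)
river: ρ → (19,40,-28)
river: ρ → (-28,16,31)
river: ρ → (31,46,-13)
river: ρ → (-13,58,7)
river: ρ → (7,54,-29)
river: ρ → (-29,4,32)
river: ρ → (32,60,-1)
river: ρ → (-1,60,32)
river: ρ → (32,4,-29)
river: ρ → (-29,54,7)
river: ρ → (7,58,-13)
river: ρ → (-13,46,31)
river: ρ → (31,16,-28)
river: ρ → (-28,40,19)
river: ρ → (19,36,-32)
river: ρ → (-32,28,23)
river: ρ → (23,18,-37)
ρ-cycle length = 22 (tail of 0 descent steps not counted)

22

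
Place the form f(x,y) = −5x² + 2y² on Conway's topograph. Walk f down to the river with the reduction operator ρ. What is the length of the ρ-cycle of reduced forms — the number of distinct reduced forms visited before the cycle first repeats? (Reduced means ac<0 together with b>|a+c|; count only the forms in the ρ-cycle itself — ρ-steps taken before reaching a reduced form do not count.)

D = 40, ⌊√D⌋ = 6
descent: ρ → (2,4,-3)  [lands on river]
river: ρ → (-3,2,3)
river: ρ → (3,4,-2)
river: ρ → (-2,4,3)
river: ρ → (3,2,-3)
river: ρ → (-3,4,2)
ρ-cycle length = 6 (tail of 1 descent step not counted)

6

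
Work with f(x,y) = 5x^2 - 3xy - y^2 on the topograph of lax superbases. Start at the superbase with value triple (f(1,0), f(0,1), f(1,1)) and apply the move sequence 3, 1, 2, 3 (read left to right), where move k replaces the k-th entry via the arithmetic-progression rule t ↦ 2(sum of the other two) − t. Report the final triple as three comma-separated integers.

start (5,-1,1) = (f(1,0),f(0,1),f(1,1))
replace slot 3: 2·(5+(-1)) − 1 = 7 → (5,-1,7)
replace slot 1: 2·((-1)+7) − 5 = 7 → (7,-1,7)
replace slot 2: 2·(7+7) − (-1) = 29 → (7,29,7)
replace slot 3: 2·(7+29) − 7 = 65 → (7,29,65)

7,29,65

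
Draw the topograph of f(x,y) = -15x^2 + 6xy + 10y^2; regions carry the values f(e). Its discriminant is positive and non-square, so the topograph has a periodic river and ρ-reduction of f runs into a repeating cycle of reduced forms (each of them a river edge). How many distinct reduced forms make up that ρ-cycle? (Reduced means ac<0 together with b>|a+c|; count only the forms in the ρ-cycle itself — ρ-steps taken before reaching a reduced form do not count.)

D = 636, ⌊√D⌋ = 25
river: ρ → (10,14,-11)
river: ρ → (-11,8,13)
river: ρ → (13,18,-6)
river: ρ → (-6,18,13)
river: ρ → (13,8,-11)
river: ρ → (-11,14,10)
river: ρ → (10,6,-15)
river: ρ → (-15,24,1)
river: ρ → (1,24,-15)
river: ρ → (-15,6,10)
ρ-cycle length = 10 (tail of 0 descent steps not counted)

10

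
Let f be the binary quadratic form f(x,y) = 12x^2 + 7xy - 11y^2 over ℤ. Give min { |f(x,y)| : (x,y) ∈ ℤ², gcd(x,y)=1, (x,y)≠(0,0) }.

river: ρ → (-11,15,8)
river: ρ → (8,17,-9)
river: ρ → (-9,19,6)
river: ρ → (6,17,-12)
river: ρ → (-12,7,11)
river: ρ → (11,15,-8)
river: ρ → (-8,17,9)
river: ρ → (9,19,-6)
river: ρ → (-6,17,12)
river: ρ → (12,7,-11)
closes: descent 0, river 10
min |a| on river = 6

6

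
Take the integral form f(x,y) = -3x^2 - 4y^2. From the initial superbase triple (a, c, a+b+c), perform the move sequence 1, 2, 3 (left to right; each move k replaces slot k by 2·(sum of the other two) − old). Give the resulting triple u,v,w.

start (-3,-4,-7) = (f(1,0),f(0,1),f(1,1))
replace slot 1: 2·((-4)+(-7)) − (-3) = -19 → (-19,-4,-7)
replace slot 2: 2·((-19)+(-7)) − (-4) = -48 → (-19,-48,-7)
replace slot 3: 2·((-19)+(-48)) − (-7) = -127 → (-19,-48,-127)

-19,-48,-127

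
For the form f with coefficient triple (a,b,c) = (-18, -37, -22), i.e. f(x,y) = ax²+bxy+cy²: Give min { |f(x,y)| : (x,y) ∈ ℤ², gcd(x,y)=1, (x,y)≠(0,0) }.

translate: b→1 (≡37 mod 36), so (18,37,22)→(18,1,3)
flip: (18,1,3)→(3,-1,18)
reduced (well bottom): (3,-1,18) with a≤c, −a<b≤a
well minimum |f| = |-3| = 3 (negative-definite)

3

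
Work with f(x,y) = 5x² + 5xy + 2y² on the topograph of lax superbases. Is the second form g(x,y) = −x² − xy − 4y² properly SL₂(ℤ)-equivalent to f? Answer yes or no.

D₁ = -15, D₂ = -15
f: flip: (5,5,2)→(2,-5,5)
f: translate: b→-1 (≡-5 mod 4), so (2,-5,5)→(2,-1,2)
f: flip: (2,-1,2)→(2,1,2)
f: reduced (well bottom): (2,1,2) with a≤c, −a<b≤a
g is negative-definite; reduce −g:
−g: reduced (well bottom): (1,1,4) with a≤c, −a<b≤a
flip sign back: reduced form of g is (-1,-1,-4)
reduced forms (2, 1, 2) vs (-1, -1, -4) ⇒ inequivalent

no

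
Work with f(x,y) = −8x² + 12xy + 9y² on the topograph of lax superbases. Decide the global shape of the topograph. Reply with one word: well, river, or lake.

D = b²−4ac = 12² − 4·(-8)·9 = 432
D > 0 non-square ⇒ indefinite ⇒ periodic river

river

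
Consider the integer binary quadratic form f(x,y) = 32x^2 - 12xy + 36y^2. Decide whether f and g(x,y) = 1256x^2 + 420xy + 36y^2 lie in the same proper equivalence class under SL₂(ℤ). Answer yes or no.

D₁ = -4464, D₂ = -4464
f: reduced (well bottom): (32,-12,36) with a≤c, −a<b≤a
g: flip: (1256,420,36)→(36,-420,1256)
g: translate: b→12 (≡-420 mod 72), so (36,-420,1256)→(36,12,32)
g: flip: (36,12,32)→(32,-12,36)
g: reduced (well bottom): (32,-12,36) with a≤c, −a<b≤a
reduced forms (32, -12, 36) vs (32, -12, 36) ⇒ equivalent

yes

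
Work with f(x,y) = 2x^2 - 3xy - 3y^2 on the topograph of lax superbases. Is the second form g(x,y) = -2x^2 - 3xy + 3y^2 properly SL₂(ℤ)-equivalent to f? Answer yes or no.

D₁ = 33, D₂ = 33
river cycle of f (length 4): (-3, 3, 2), (2, 5, -1), (-1, 5, 2), (2, 3, -3)
river cycle of g (length 4): (3, 3, -2), (-2, 5, 1), (1, 5, -2), (-2, 3, 3)
cycles differ ⇒ inequivalent

no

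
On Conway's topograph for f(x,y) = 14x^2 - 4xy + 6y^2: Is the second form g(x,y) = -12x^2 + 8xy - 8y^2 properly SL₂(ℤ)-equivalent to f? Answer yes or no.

D₁ = -320, D₂ = -320
f: flip: (14,-4,6)→(6,4,14)
f: reduced (well bottom): (6,4,14) with a≤c, −a<b≤a
g is negative-definite; reduce −g:
−g: flip: (12,-8,8)→(8,8,12)
−g: reduced (well bottom): (8,8,12) with a≤c, −a<b≤a
flip sign back: reduced form of g is (-8,-8,-12)
reduced forms (6, 4, 14) vs (-8, -8, -12) ⇒ inequivalent

no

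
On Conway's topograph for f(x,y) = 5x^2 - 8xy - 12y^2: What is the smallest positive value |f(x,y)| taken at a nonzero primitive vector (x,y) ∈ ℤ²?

descent: ρ → (-12,8,5)  [lands on river]
river: ρ → (5,12,-8)
river: ρ → (-8,4,9)
river: ρ → (9,14,-3)
river: ρ → (-3,16,4)
river: ρ → (4,16,-3)
river: ρ → (-3,14,9)
river: ρ → (9,4,-8)
river: ρ → (-8,12,5)
river: ρ → (5,8,-12)
river: ρ → (-12,16,1)
river: ρ → (1,16,-12)
closes: descent 1, river 12
min |a| on river = 1

1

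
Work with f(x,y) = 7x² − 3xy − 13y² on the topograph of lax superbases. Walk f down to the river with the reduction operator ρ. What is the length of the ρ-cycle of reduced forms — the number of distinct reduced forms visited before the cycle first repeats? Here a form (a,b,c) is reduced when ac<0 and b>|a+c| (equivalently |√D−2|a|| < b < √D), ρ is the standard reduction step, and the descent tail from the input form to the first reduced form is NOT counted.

D = 373, ⌊√D⌋ = 19
descent: ρ → (-13,3,7)
descent: ρ → (7,11,-9)  [lands on river]
river: ρ → (-9,7,9)
river: ρ → (9,11,-7)
river: ρ → (-7,17,3)
river: ρ → (3,19,-1)
river: ρ → (-1,19,3)
river: ρ → (3,17,-7)
river: ρ → (-7,11,9)
river: ρ → (9,7,-9)
river: ρ → (-9,11,7)
river: ρ → (7,17,-3)
river: ρ → (-3,19,1)
river: ρ → (1,19,-3)
river: ρ → (-3,17,7)
ρ-cycle length = 14 (tail of 2 descent steps not counted)

14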